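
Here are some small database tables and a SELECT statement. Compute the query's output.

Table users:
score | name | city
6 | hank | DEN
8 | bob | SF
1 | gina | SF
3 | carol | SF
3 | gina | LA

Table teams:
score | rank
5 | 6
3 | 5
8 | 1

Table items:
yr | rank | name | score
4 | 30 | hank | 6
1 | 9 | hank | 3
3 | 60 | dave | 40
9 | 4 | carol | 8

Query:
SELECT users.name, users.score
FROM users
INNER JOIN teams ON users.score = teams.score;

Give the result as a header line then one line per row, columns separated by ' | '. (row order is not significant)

After JOIN teams (3 rows):
users.score | users.name | users.city | teams.score | teams.rank
8 | bob | SF | 8 | 1
3 | carol | SF | 3 | 5
3 | gina | LA | 3 | 5
After SELECT (3 rows):
users.name | users.score
bob | 8
carol | 3
gina | 3

== RESULT ==
users.name | users.score
bob | 8
carol | 3
gina | 3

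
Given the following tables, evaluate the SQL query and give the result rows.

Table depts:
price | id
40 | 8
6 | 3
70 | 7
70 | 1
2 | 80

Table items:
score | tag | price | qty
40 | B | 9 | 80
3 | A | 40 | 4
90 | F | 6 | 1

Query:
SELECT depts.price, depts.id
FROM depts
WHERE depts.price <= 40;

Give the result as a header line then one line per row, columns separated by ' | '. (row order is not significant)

After WHERE (3 rows):
depts.price | depts.id
40 | 8
6 | 3
2 | 80
After SELECT (3 rows):
depts.price | depts.id
40 | 8
6 | 3
2 | 80

== RESULT ==
depts.price | depts.id
40 | 8
6 | 3
2 | 80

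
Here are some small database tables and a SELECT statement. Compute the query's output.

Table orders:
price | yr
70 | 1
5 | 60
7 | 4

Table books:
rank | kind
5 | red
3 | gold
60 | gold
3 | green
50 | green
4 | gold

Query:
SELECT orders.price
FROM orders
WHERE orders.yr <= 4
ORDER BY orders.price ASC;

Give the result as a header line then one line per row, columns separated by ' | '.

After WHERE (2 rows):
orders.price | orders.yr
70 | 1
7 | 4
After SELECT (2 rows):
orders.price
70
7
After ORDER BY (2 rows):
orders.price
7
70

== RESULT ==
orders.price
7
70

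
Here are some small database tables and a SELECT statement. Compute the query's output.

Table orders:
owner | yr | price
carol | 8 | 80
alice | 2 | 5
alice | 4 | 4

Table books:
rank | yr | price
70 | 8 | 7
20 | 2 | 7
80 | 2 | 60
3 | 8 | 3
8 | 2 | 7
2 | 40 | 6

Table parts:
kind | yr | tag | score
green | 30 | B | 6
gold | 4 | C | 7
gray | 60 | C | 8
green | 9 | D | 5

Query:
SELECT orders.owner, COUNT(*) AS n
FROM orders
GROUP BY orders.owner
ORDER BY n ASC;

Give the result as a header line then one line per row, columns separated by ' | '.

After GROUP BY (2 rows):
orders.owner | n
carol | 1
alice | 2
After ORDER BY (2 rows):
orders.owner | n
carol | 1
alice | 2

== RESULT ==
orders.owner | n
carol | 1
alice | 2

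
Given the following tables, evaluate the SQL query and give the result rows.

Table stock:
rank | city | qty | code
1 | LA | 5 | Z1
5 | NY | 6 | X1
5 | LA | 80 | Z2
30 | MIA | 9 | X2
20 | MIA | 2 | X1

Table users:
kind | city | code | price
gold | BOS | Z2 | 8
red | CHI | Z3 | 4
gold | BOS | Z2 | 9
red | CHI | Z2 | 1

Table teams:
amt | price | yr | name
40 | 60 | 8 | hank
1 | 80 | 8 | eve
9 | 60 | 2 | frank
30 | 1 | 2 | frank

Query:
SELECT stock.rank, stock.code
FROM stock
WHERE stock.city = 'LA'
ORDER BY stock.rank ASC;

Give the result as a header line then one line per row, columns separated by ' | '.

== RESULT ==
stock.rank | stock.code
1 | Z1
5 | Z2

Derivation:
After WHERE (2 rows):
stock.rank | stock.city | stock.qty | stock.code
1 | LA | 5 | Z1
5 | LA | 80 | Z2
After SELECT (2 rows):
stock.rank | stock.code
1 | Z1
5 | Z2
After ORDER BY (2 rows):
stock.rank | stock.code
1 | Z1
5 | Z2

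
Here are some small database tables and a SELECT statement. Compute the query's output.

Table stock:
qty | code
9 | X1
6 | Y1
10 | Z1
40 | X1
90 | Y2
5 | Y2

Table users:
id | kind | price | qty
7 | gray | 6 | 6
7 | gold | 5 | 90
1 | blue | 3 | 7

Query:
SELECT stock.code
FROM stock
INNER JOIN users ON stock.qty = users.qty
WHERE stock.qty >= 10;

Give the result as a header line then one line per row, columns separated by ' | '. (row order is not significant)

After JOIN users (2 rows):
stock.qty | stock.code | users.id | users.kind | users.price | users.qty
6 | Y1 | 7 | gray | 6 | 6
90 | Y2 | 7 | gold | 5 | 90
After WHERE (1 rows):
stock.qty | stock.code | users.id | users.kind | users.price | users.qty
90 | Y2 | 7 | gold | 5 | 90
After SELECT (1 rows):
stock.code
Y2

== RESULT ==
stock.code
Y2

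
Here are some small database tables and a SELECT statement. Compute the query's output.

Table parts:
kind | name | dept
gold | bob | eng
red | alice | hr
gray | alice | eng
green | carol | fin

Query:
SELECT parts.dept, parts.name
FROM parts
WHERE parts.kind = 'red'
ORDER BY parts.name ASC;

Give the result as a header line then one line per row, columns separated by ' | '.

After WHERE (1 rows):
parts.kind | parts.name | parts.dept
red | alice | hr
After SELECT (1 rows):
parts.dept | parts.name
hr | alice
After ORDER BY (1 rows):
parts.dept | parts.name
hr | alice

== RESULT ==
parts.dept | parts.name
hr | alice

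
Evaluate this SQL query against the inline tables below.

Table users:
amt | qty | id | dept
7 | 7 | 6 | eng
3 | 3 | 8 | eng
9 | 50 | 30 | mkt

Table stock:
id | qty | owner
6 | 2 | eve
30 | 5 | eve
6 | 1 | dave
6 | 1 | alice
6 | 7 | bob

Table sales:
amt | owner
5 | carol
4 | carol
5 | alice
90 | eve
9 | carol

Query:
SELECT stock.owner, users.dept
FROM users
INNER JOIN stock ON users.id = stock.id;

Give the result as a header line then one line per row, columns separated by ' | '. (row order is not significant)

== RESULT ==
stock.owner | users.dept
eve | eng
dave | eng
alice | eng
bob | eng
eve | mkt

Derivation:
After JOIN stock (5 rows):
users.amt | users.qty | users.id | users.dept | stock.id | stock.qty | stock.owner
7 | 7 | 6 | eng | 6 | 2 | eve
7 | 7 | 6 | eng | 6 | 1 | dave
7 | 7 | 6 | eng | 6 | 1 | alice
7 | 7 | 6 | eng | 6 | 7 | bob
9 | 50 | 30 | mkt | 30 | 5 | eve
After SELECT (5 rows):
stock.owner | users.dept
eve | eng
dave | eng
alice | eng
bob | eng
eve | mkt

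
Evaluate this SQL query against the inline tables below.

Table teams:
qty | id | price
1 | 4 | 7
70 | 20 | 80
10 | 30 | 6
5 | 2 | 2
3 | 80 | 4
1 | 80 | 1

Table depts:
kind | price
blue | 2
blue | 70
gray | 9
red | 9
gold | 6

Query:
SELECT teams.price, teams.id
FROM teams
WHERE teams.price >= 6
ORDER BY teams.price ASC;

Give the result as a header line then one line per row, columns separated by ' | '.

After WHERE (3 rows):
teams.qty | teams.id | teams.price
1 | 4 | 7
70 | 20 | 80
10 | 30 | 6
After SELECT (3 rows):
teams.price | teams.id
7 | 4
80 | 20
6 | 30
After ORDER BY (3 rows):
teams.price | teams.id
6 | 30
7 | 4
80 | 20

== RESULT ==
teams.price | teams.id
6 | 30
7 | 4
80 | 20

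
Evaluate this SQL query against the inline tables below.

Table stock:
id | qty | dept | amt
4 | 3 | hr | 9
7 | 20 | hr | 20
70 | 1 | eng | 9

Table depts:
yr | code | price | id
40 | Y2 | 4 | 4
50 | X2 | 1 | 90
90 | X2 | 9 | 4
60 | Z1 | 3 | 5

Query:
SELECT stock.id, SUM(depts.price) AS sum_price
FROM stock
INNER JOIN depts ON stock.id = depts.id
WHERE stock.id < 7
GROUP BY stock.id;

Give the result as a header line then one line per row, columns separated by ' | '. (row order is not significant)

After JOIN depts (2 rows):
stock.id | stock.qty | stock.dept | stock.amt | depts.yr | depts.code | depts.price | depts.id
4 | 3 | hr | 9 | 40 | Y2 | 4 | 4
4 | 3 | hr | 9 | 90 | X2 | 9 | 4
After WHERE (2 rows):
stock.id | stock.qty | stock.dept | stock.amt | depts.yr | depts.code | depts.price | depts.id
4 | 3 | hr | 9 | 40 | Y2 | 4 | 4
4 | 3 | hr | 9 | 90 | X2 | 9 | 4
After GROUP BY (1 rows):
stock.id | sum_price
4 | 13

== RESULT ==
stock.id | sum_price
4 | 13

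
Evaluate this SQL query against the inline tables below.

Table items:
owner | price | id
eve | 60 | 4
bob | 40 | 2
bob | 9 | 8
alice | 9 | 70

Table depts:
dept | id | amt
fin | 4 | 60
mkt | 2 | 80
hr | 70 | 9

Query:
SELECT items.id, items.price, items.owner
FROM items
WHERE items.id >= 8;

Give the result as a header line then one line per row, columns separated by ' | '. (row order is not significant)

== RESULT ==
items.id | items.price | items.owner
8 | 9 | bob
70 | 9 | alice

Derivation:
After WHERE (2 rows):
items.owner | items.price | items.id
bob | 9 | 8
alice | 9 | 70
After SELECT (2 rows):
items.id | items.price | items.owner
8 | 9 | bob
70 | 9 | alice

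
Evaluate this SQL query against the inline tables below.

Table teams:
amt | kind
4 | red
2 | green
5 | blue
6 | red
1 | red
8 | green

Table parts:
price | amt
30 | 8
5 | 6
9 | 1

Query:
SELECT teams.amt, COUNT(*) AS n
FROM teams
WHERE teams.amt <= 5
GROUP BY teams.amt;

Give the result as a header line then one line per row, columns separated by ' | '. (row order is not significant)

== RESULT ==
teams.amt | n
4 | 1
2 | 1
5 | 1
1 | 1

Derivation:
After WHERE (4 rows):
teams.amt | teams.kind
4 | red
2 | green
5 | blue
1 | red
After GROUP BY (4 rows):
teams.amt | n
4 | 1
2 | 1
5 | 1
1 | 1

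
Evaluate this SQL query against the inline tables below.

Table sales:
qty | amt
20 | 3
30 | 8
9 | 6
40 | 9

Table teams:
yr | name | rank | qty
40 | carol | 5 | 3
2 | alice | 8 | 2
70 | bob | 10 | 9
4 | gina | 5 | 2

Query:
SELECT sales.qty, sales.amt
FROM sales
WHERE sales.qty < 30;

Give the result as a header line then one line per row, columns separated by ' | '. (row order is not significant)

== RESULT ==
sales.qty | sales.amt
20 | 3
9 | 6

Derivation:
After WHERE (2 rows):
sales.qty | sales.amt
20 | 3
9 | 6
After SELECT (2 rows):
sales.qty | sales.amt
20 | 3
9 | 6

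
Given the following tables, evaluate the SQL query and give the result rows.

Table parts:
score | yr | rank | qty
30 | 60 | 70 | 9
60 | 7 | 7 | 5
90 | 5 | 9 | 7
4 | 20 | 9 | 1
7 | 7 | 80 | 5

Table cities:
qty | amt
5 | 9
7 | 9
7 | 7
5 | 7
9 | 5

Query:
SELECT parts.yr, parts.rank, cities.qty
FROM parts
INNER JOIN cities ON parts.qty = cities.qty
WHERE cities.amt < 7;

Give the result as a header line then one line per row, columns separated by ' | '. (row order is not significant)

After JOIN cities (7 rows):
parts.score | parts.yr | parts.rank | parts.qty | cities.qty | cities.amt
30 | 60 | 70 | 9 | 9 | 5
60 | 7 | 7 | 5 | 5 | 9
60 | 7 | 7 | 5 | 5 | 7
90 | 5 | 9 | 7 | 7 | 9
90 | 5 | 9 | 7 | 7 | 7
7 | 7 | 80 | 5 | 5 | 9
7 | 7 | 80 | 5 | 5 | 7
After WHERE (1 rows):
parts.score | parts.yr | parts.rank | parts.qty | cities.qty | cities.amt
30 | 60 | 70 | 9 | 9 | 5
After SELECT (1 rows):
parts.yr | parts.rank | cities.qty
60 | 70 | 9

== RESULT ==
parts.yr | parts.rank | cities.qty
60 | 70 | 9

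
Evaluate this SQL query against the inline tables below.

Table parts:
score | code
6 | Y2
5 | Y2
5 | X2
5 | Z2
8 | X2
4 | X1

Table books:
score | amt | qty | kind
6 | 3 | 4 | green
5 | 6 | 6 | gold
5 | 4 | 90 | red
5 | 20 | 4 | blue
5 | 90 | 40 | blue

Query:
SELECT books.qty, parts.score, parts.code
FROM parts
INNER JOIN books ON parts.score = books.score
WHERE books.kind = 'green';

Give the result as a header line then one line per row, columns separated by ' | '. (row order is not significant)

== RESULT ==
books.qty | parts.score | parts.code
4 | 6 | Y2

Derivation:
After JOIN books (13 rows):
parts.score | parts.code | books.score | books.amt | books.qty | books.kind
6 | Y2 | 6 | 3 | 4 | green
5 | Y2 | 5 | 6 | 6 | gold
5 | Y2 | 5 | 4 | 90 | red
5 | Y2 | 5 | 20 | 4 | blue
5 | Y2 | 5 | 90 | 40 | blue
5 | X2 | 5 | 6 | 6 | gold
5 | X2 | 5 | 4 | 90 | red
5 | X2 | 5 | 20 | 4 | blue
5 | X2 | 5 | 90 | 40 | blue
5 | Z2 | 5 | 6 | 6 | gold
5 | Z2 | 5 | 4 | 90 | red
5 | Z2 | 5 | 20 | 4 | blue
5 | Z2 | 5 | 90 | 40 | blue
After WHERE (1 rows):
parts.score | parts.code | books.score | books.amt | books.qty | books.kind
6 | Y2 | 6 | 3 | 4 | green
After SELECT (1 rows):
books.qty | parts.score | parts.code
4 | 6 | Y2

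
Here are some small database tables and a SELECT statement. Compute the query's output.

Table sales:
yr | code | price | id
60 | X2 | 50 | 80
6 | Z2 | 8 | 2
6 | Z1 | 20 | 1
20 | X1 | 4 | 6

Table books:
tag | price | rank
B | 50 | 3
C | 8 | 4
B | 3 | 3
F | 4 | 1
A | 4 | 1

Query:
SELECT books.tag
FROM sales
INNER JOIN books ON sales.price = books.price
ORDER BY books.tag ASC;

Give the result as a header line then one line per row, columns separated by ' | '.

After JOIN books (4 rows):
sales.yr | sales.code | sales.price | sales.id | books.tag | books.price | books.rank
60 | X2 | 50 | 80 | B | 50 | 3
6 | Z2 | 8 | 2 | C | 8 | 4
20 | X1 | 4 | 6 | F | 4 | 1
20 | X1 | 4 | 6 | A | 4 | 1
After SELECT (4 rows):
books.tag
B
C
F
A
After ORDER BY (4 rows):
books.tag
A
B
C
F

== RESULT ==
books.tag
A
B
C
F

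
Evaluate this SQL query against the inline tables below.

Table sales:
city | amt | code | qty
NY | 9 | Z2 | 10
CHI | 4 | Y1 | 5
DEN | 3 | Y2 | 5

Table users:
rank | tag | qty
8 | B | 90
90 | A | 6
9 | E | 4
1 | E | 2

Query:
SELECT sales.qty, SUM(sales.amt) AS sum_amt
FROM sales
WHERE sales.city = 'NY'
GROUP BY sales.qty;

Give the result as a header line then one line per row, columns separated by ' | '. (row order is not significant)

== RESULT ==
sales.qty | sum_amt
10 | 9

Derivation:
After WHERE (1 rows):
sales.city | sales.amt | sales.code | sales.qty
NY | 9 | Z2 | 10
After GROUP BY (1 rows):
sales.qty | sum_amt
10 | 9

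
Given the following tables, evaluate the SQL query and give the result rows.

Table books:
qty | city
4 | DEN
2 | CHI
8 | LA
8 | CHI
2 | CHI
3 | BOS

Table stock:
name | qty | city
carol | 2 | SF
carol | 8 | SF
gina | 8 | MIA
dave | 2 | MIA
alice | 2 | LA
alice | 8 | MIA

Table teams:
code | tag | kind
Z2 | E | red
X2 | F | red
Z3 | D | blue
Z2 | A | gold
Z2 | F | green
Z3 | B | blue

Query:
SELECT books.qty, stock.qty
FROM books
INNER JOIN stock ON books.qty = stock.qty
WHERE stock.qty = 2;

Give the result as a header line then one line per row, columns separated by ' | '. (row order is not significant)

== RESULT ==
books.qty | stock.qty
2 | 2
2 | 2
2 | 2
2 | 2
2 | 2
2 | 2

Derivation:
After JOIN stock (12 rows):
books.qty | books.city | stock.name | stock.qty | stock.city
2 | CHI | carol | 2 | SF
2 | CHI | dave | 2 | MIA
2 | CHI | alice | 2 | LA
8 | LA | carol | 8 | SF
8 | LA | gina | 8 | MIA
8 | LA | alice | 8 | MIA
8 | CHI | carol | 8 | SF
8 | CHI | gina | 8 | MIA
8 | CHI | alice | 8 | MIA
2 | CHI | carol | 2 | SF
2 | CHI | dave | 2 | MIA
2 | CHI | alice | 2 | LA
After WHERE (6 rows):
books.qty | books.city | stock.name | stock.qty | stock.city
2 | CHI | carol | 2 | SF
2 | CHI | dave | 2 | MIA
2 | CHI | alice | 2 | LA
2 | CHI | carol | 2 | SF
2 | CHI | dave | 2 | MIA
2 | CHI | alice | 2 | LA
After SELECT (6 rows):
books.qty | stock.qty
2 | 2
2 | 2
2 | 2
2 | 2
2 | 2
2 | 2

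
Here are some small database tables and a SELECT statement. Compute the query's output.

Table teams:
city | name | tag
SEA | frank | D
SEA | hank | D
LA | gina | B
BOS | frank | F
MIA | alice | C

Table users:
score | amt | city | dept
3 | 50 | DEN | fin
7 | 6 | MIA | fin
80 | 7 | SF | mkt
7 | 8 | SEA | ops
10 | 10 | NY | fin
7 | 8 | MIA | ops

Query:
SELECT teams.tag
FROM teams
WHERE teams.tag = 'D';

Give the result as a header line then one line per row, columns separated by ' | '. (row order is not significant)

== RESULT ==
teams.tag
D
D

Derivation:
After WHERE (2 rows):
teams.city | teams.name | teams.tag
SEA | frank | D
SEA | hank | D
After SELECT (2 rows):
teams.tag
D
D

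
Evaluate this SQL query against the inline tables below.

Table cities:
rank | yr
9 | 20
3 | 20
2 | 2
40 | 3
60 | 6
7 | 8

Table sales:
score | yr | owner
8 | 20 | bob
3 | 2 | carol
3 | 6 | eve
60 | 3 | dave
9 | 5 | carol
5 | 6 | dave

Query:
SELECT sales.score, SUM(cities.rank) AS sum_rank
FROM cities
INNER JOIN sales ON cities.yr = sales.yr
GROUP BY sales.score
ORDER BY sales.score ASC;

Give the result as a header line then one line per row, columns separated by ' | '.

After JOIN sales (6 rows):
cities.rank | cities.yr | sales.score | sales.yr | sales.owner
9 | 20 | 8 | 20 | bob
3 | 20 | 8 | 20 | bob
2 | 2 | 3 | 2 | carol
40 | 3 | 60 | 3 | dave
60 | 6 | 3 | 6 | eve
60 | 6 | 5 | 6 | dave
After GROUP BY (4 rows):
sales.score | sum_rank
8 | 12
3 | 62
60 | 40
5 | 60
After ORDER BY (4 rows):
sales.score | sum_rank
3 | 62
5 | 60
8 | 12
60 | 40

== RESULT ==
sales.score | sum_rank
3 | 62
5 | 60
8 | 12
60 | 40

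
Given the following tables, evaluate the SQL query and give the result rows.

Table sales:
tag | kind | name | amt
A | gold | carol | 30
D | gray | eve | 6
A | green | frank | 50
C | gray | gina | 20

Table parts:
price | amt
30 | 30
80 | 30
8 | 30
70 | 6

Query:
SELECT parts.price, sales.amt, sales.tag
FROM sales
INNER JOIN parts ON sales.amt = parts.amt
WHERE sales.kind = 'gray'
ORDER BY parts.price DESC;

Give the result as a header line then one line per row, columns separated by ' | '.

After JOIN parts (4 rows):
sales.tag | sales.kind | sales.name | sales.amt | parts.price | parts.amt
A | gold | carol | 30 | 30 | 30
A | gold | carol | 30 | 80 | 30
A | gold | carol | 30 | 8 | 30
D | gray | eve | 6 | 70 | 6
After WHERE (1 rows):
sales.tag | sales.kind | sales.name | sales.amt | parts.price | parts.amt
D | gray | eve | 6 | 70 | 6
After SELECT (1 rows):
parts.price | sales.amt | sales.tag
70 | 6 | D
After ORDER BY (1 rows):
parts.price | sales.amt | sales.tag
70 | 6 | D

== RESULT ==
parts.price | sales.amt | sales.tag
70 | 6 | D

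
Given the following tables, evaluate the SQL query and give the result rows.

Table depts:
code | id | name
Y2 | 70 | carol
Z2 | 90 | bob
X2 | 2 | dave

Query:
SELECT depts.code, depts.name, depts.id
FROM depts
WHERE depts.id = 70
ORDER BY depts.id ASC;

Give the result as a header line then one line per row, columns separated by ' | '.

After WHERE (1 rows):
depts.code | depts.id | depts.name
Y2 | 70 | carol
After SELECT (1 rows):
depts.code | depts.name | depts.id
Y2 | carol | 70
After ORDER BY (1 rows):
depts.code | depts.name | depts.id
Y2 | carol | 70

== RESULT ==
depts.code | depts.name | depts.id
Y2 | carol | 70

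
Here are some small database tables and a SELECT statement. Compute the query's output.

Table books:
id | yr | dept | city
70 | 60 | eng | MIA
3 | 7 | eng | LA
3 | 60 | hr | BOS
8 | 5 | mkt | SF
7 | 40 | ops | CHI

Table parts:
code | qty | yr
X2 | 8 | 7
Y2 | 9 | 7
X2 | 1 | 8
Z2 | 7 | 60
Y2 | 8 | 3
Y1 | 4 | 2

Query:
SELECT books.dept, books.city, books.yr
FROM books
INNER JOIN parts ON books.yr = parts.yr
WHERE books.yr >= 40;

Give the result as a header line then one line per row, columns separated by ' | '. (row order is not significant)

== RESULT ==
books.dept | books.city | books.yr
eng | MIA | 60
hr | BOS | 60

Derivation:
After JOIN parts (4 rows):
books.id | books.yr | books.dept | books.city | parts.code | parts.qty | parts.yr
70 | 60 | eng | MIA | Z2 | 7 | 60
3 | 7 | eng | LA | X2 | 8 | 7
3 | 7 | eng | LA | Y2 | 9 | 7
3 | 60 | hr | BOS | Z2 | 7 | 60
After WHERE (2 rows):
books.id | books.yr | books.dept | books.city | parts.code | parts.qty | parts.yr
70 | 60 | eng | MIA | Z2 | 7 | 60
3 | 60 | hr | BOS | Z2 | 7 | 60
After SELECT (2 rows):
books.dept | books.city | books.yr
eng | MIA | 60
hr | BOS | 60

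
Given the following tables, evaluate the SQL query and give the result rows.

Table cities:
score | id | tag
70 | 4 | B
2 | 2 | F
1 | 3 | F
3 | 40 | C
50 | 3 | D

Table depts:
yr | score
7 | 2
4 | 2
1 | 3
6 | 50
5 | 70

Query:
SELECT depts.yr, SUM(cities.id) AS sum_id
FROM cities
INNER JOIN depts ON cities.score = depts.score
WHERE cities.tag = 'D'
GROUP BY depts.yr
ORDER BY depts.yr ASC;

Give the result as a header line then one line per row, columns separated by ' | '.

== RESULT ==
depts.yr | sum_id
6 | 3

Derivation:
After JOIN depts (5 rows):
cities.score | cities.id | cities.tag | depts.yr | depts.score
70 | 4 | B | 5 | 70
2 | 2 | F | 7 | 2
2 | 2 | F | 4 | 2
3 | 40 | C | 1 | 3
50 | 3 | D | 6 | 50
After WHERE (1 rows):
cities.score | cities.id | cities.tag | depts.yr | depts.score
50 | 3 | D | 6 | 50
After GROUP BY (1 rows):
depts.yr | sum_id
6 | 3
After ORDER BY (1 rows):
depts.yr | sum_id
6 | 3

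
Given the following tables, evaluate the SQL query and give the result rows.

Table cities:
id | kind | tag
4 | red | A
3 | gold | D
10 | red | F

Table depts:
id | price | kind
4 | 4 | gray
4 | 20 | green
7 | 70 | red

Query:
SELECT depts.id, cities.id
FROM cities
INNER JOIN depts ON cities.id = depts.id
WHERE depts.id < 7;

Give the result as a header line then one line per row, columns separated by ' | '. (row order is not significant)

== RESULT ==
depts.id | cities.id
4 | 4
4 | 4

Derivation:
After JOIN depts (2 rows):
cities.id | cities.kind | cities.tag | depts.id | depts.price | depts.kind
4 | red | A | 4 | 4 | gray
4 | red | A | 4 | 20 | green
After WHERE (2 rows):
cities.id | cities.kind | cities.tag | depts.id | depts.price | depts.kind
4 | red | A | 4 | 4 | gray
4 | red | A | 4 | 20 | green
After SELECT (2 rows):
depts.id | cities.id
4 | 4
4 | 4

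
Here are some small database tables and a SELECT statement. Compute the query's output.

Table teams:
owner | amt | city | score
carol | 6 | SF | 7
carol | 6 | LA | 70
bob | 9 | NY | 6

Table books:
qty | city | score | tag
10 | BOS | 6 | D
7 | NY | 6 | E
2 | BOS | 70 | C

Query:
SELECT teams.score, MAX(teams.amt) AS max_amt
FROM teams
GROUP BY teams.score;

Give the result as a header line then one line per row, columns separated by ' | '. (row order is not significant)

== RESULT ==
teams.score | max_amt
7 | 6
70 | 6
6 | 9

Derivation:
After GROUP BY (3 rows):
teams.score | max_amt
7 | 6
70 | 6
6 | 9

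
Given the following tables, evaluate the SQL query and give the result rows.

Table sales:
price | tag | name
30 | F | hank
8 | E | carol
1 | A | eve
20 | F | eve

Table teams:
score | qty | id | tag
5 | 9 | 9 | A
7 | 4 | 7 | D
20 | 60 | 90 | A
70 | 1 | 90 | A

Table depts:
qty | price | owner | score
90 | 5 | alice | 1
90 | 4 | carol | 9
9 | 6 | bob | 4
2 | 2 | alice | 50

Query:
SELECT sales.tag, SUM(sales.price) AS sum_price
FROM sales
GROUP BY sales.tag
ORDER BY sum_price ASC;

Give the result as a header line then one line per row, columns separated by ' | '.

After GROUP BY (3 rows):
sales.tag | sum_price
F | 50
E | 8
A | 1
After ORDER BY (3 rows):
sales.tag | sum_price
A | 1
E | 8
F | 50

== RESULT ==
sales.tag | sum_price
A | 1
E | 8
F | 50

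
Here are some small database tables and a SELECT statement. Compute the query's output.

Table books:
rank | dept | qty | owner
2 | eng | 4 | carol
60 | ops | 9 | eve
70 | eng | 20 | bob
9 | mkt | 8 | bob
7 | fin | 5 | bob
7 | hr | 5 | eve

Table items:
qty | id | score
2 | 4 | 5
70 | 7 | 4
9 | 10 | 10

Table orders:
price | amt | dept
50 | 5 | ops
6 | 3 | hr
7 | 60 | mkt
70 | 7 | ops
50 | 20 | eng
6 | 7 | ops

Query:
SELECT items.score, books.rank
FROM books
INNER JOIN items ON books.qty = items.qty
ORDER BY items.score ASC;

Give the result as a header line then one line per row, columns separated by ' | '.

After JOIN items (1 rows):
books.rank | books.dept | books.qty | books.owner | items.qty | items.id | items.score
60 | ops | 9 | eve | 9 | 10 | 10
After SELECT (1 rows):
items.score | books.rank
10 | 60
After ORDER BY (1 rows):
items.score | books.rank
10 | 60

== RESULT ==
items.score | books.rank
10 | 60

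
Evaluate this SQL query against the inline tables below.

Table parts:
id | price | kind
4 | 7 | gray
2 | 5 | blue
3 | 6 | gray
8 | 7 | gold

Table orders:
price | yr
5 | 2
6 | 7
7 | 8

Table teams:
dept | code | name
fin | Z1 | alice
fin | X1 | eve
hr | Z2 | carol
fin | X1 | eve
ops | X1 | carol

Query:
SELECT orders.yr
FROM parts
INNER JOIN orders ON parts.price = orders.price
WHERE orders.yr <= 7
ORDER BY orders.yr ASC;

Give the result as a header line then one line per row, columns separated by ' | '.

After JOIN orders (4 rows):
parts.id | parts.price | parts.kind | orders.price | orders.yr
4 | 7 | gray | 7 | 8
2 | 5 | blue | 5 | 2
3 | 6 | gray | 6 | 7
8 | 7 | gold | 7 | 8
After WHERE (2 rows):
parts.id | parts.price | parts.kind | orders.price | orders.yr
2 | 5 | blue | 5 | 2
3 | 6 | gray | 6 | 7
After SELECT (2 rows):
orders.yr
2
7
After ORDER BY (2 rows):
orders.yr
2
7

== RESULT ==
orders.yr
2
7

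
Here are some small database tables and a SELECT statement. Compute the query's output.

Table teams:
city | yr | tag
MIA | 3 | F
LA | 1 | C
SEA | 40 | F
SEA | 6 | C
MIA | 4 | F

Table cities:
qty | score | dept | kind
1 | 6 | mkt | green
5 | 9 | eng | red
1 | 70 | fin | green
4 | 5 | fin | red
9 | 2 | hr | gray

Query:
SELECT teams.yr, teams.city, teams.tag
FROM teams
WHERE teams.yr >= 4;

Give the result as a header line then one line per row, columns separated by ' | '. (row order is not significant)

After WHERE (3 rows):
teams.city | teams.yr | teams.tag
SEA | 40 | F
SEA | 6 | C
MIA | 4 | F
After SELECT (3 rows):
teams.yr | teams.city | teams.tag
40 | SEA | F
6 | SEA | C
4 | MIA | F

== RESULT ==
teams.yr | teams.city | teams.tag
40 | SEA | F
6 | SEA | C
4 | MIA | F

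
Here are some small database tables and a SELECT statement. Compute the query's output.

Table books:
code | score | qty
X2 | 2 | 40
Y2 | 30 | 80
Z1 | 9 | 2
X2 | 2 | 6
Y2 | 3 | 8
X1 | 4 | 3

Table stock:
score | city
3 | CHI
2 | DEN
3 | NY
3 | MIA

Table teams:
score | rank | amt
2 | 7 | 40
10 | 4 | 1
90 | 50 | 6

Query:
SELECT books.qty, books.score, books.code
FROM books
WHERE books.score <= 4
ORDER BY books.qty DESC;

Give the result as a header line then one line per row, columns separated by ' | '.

== RESULT ==
books.qty | books.score | books.code
40 | 2 | X2
8 | 3 | Y2
6 | 2 | X2
3 | 4 | X1

Derivation:
After WHERE (4 rows):
books.code | books.score | books.qty
X2 | 2 | 40
X2 | 2 | 6
Y2 | 3 | 8
X1 | 4 | 3
After SELECT (4 rows):
books.qty | books.score | books.code
40 | 2 | X2
6 | 2 | X2
8 | 3 | Y2
3 | 4 | X1
After ORDER BY (4 rows):
books.qty | books.score | books.code
40 | 2 | X2
8 | 3 | Y2
6 | 2 | X2
3 | 4 | X1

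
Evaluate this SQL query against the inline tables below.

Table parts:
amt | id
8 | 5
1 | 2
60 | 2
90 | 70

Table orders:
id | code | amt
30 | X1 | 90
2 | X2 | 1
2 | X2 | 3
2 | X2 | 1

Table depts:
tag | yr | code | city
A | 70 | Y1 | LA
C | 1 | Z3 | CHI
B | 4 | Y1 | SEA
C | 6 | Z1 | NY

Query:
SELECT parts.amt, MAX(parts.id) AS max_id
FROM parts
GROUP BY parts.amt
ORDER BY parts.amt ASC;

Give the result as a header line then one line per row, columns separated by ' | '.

== RESULT ==
parts.amt | max_id
1 | 2
8 | 5
60 | 2
90 | 70

Derivation:
After GROUP BY (4 rows):
parts.amt | max_id
8 | 5
1 | 2
60 | 2
90 | 70
After ORDER BY (4 rows):
parts.amt | max_id
1 | 2
8 | 5
60 | 2
90 | 70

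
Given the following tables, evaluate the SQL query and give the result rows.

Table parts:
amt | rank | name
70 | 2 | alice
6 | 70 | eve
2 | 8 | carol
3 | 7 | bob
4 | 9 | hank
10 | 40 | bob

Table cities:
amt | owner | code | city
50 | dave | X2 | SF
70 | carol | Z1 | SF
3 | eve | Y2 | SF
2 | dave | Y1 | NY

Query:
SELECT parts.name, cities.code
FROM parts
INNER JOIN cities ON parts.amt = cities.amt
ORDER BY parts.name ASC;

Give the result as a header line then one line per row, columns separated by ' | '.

== RESULT ==
parts.name | cities.code
alice | Z1
bob | Y2
carol | Y1

Derivation:
After JOIN cities (3 rows):
parts.amt | parts.rank | parts.name | cities.amt | cities.owner | cities.code | cities.city
70 | 2 | alice | 70 | carol | Z1 | SF
2 | 8 | carol | 2 | dave | Y1 | NY
3 | 7 | bob | 3 | eve | Y2 | SF
After SELECT (3 rows):
parts.name | cities.code
alice | Z1
carol | Y1
bob | Y2
After ORDER BY (3 rows):
parts.name | cities.code
alice | Z1
bob | Y2
carol | Y1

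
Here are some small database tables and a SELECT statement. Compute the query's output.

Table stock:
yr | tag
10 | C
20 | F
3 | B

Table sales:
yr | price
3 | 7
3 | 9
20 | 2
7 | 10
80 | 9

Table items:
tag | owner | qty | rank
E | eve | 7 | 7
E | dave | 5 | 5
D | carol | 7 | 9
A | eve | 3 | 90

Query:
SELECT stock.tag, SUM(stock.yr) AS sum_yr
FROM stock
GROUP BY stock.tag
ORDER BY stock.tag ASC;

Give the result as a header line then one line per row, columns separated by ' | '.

After GROUP BY (3 rows):
stock.tag | sum_yr
C | 10
F | 20
B | 3
After ORDER BY (3 rows):
stock.tag | sum_yr
B | 3
C | 10
F | 20

== RESULT ==
stock.tag | sum_yr
B | 3
C | 10
F | 20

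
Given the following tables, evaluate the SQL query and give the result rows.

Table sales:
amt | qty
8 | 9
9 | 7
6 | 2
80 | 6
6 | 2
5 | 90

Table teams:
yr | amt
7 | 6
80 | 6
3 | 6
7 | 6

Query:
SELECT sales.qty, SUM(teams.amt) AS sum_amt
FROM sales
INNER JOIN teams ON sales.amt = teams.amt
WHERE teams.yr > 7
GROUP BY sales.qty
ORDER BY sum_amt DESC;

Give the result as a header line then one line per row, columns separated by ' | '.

After JOIN teams (8 rows):
sales.amt | sales.qty | teams.yr | teams.amt
6 | 2 | 7 | 6
6 | 2 | 80 | 6
6 | 2 | 3 | 6
6 | 2 | 7 | 6
6 | 2 | 7 | 6
6 | 2 | 80 | 6
6 | 2 | 3 | 6
6 | 2 | 7 | 6
After WHERE (2 rows):
sales.amt | sales.qty | teams.yr | teams.amt
6 | 2 | 80 | 6
6 | 2 | 80 | 6
After GROUP BY (1 rows):
sales.qty | sum_amt
2 | 12
After ORDER BY (1 rows):
sales.qty | sum_amt
2 | 12

== RESULT ==
sales.qty | sum_amt
2 | 12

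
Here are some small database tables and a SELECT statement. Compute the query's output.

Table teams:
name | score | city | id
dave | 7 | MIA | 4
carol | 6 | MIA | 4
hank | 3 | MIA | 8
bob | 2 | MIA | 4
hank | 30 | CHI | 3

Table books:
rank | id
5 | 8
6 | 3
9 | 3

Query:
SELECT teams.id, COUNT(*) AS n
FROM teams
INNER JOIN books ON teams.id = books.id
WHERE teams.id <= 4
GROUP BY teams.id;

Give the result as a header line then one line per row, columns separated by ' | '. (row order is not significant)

== RESULT ==
teams.id | n
3 | 2

Derivation:
After JOIN books (3 rows):
teams.name | teams.score | teams.city | teams.id | books.rank | books.id
hank | 3 | MIA | 8 | 5 | 8
hank | 30 | CHI | 3 | 6 | 3
hank | 30 | CHI | 3 | 9 | 3
After WHERE (2 rows):
teams.name | teams.score | teams.city | teams.id | books.rank | books.id
hank | 30 | CHI | 3 | 6 | 3
hank | 30 | CHI | 3 | 9 | 3
After GROUP BY (1 rows):
teams.id | n
3 | 2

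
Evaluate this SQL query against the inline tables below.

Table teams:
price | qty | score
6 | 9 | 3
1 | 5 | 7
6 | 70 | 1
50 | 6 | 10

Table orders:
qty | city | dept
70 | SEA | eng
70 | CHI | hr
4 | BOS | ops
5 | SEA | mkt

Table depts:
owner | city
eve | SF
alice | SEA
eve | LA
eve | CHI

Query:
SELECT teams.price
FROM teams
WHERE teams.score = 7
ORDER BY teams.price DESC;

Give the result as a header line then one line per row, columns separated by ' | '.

After WHERE (1 rows):
teams.price | teams.qty | teams.score
1 | 5 | 7
After SELECT (1 rows):
teams.price
1
After ORDER BY (1 rows):
teams.price
1

== RESULT ==
teams.price
1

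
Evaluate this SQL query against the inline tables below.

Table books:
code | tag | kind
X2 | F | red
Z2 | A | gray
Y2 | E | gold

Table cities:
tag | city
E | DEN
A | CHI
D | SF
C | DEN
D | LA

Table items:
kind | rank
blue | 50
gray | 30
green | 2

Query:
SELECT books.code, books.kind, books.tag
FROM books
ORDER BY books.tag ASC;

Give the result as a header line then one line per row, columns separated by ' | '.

After SELECT (3 rows):
books.code | books.kind | books.tag
X2 | red | F
Z2 | gray | A
Y2 | gold | E
After ORDER BY (3 rows):
books.code | books.kind | books.tag
Z2 | gray | A
Y2 | gold | E
X2 | red | F

== RESULT ==
books.code | books.kind | books.tag
Z2 | gray | A
Y2 | gold | E
X2 | red | F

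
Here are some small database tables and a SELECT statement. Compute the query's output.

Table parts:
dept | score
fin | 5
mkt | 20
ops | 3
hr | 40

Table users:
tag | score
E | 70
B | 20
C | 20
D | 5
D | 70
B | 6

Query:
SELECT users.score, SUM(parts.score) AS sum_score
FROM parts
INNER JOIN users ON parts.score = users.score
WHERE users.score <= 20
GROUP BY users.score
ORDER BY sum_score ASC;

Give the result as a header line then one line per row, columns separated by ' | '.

After JOIN users (3 rows):
parts.dept | parts.score | users.tag | users.score
fin | 5 | D | 5
mkt | 20 | B | 20
mkt | 20 | C | 20
After WHERE (3 rows):
parts.dept | parts.score | users.tag | users.score
fin | 5 | D | 5
mkt | 20 | B | 20
mkt | 20 | C | 20
After GROUP BY (2 rows):
users.score | sum_score
5 | 5
20 | 40
After ORDER BY (2 rows):
users.score | sum_score
5 | 5
20 | 40

== RESULT ==
users.score | sum_score
5 | 5
20 | 40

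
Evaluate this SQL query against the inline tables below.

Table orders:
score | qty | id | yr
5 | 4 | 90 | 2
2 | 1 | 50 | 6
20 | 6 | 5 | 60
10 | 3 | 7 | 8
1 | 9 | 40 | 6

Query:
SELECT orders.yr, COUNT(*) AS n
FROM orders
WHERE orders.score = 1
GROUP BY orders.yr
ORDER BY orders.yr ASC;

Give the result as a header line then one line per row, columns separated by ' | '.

After WHERE (1 rows):
orders.score | orders.qty | orders.id | orders.yr
1 | 9 | 40 | 6
After GROUP BY (1 rows):
orders.yr | n
6 | 1
After ORDER BY (1 rows):
orders.yr | n
6 | 1

== RESULT ==
orders.yr | n
6 | 1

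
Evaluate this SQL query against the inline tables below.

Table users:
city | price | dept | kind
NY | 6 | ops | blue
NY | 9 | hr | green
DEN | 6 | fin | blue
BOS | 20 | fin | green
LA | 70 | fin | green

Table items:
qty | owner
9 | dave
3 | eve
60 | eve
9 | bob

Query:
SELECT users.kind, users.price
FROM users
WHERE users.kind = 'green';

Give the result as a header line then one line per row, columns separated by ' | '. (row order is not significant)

== RESULT ==
users.kind | users.price
green | 9
green | 20
green | 70

Derivation:
After WHERE (3 rows):
users.city | users.price | users.dept | users.kind
NY | 9 | hr | green
BOS | 20 | fin | green
LA | 70 | fin | green
After SELECT (3 rows):
users.kind | users.price
green | 9
green | 20
green | 70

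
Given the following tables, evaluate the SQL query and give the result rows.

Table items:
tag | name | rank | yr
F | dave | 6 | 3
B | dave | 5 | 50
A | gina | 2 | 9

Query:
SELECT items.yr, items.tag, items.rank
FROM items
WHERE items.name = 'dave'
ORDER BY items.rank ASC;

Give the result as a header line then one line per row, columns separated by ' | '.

== RESULT ==
items.yr | items.tag | items.rank
50 | B | 5
3 | F | 6

Derivation:
After WHERE (2 rows):
items.tag | items.name | items.rank | items.yr
F | dave | 6 | 3
B | dave | 5 | 50
After SELECT (2 rows):
items.yr | items.tag | items.rank
3 | F | 6
50 | B | 5
After ORDER BY (2 rows):
items.yr | items.tag | items.rank
50 | B | 5
3 | F | 6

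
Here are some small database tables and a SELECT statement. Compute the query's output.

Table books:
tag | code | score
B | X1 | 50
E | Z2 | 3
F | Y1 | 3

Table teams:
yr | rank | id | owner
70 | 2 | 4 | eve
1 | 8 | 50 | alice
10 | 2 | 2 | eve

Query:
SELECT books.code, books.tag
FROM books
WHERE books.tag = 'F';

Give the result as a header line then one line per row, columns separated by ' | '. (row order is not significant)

== RESULT ==
books.code | books.tag
Y1 | F

Derivation:
After WHERE (1 rows):
books.tag | books.code | books.score
F | Y1 | 3
After SELECT (1 rows):
books.code | books.tag
Y1 | F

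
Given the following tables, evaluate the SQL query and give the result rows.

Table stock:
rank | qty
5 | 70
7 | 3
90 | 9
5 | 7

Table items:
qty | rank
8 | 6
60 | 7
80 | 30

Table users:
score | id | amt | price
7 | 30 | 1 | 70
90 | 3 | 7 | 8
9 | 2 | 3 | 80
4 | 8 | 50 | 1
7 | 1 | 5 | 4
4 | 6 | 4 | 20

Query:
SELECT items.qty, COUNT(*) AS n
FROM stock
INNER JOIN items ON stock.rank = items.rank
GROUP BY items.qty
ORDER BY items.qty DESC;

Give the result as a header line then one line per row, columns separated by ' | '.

After JOIN items (1 rows):
stock.rank | stock.qty | items.qty | items.rank
7 | 3 | 60 | 7
After GROUP BY (1 rows):
items.qty | n
60 | 1
After ORDER BY (1 rows):
items.qty | n
60 | 1

== RESULT ==
items.qty | n
60 | 1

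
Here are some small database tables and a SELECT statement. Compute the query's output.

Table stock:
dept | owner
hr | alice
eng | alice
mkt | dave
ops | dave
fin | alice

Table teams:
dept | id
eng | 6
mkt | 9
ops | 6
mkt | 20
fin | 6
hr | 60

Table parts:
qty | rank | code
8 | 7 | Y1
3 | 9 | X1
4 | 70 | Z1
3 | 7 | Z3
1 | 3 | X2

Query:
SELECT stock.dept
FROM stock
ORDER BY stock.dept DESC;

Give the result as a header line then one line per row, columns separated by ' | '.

After SELECT (5 rows):
stock.dept
hr
eng
mkt
ops
fin
After ORDER BY (5 rows):
stock.dept
ops
mkt
hr
fin
eng

== RESULT ==
stock.dept
ops
mkt
hr
fin
eng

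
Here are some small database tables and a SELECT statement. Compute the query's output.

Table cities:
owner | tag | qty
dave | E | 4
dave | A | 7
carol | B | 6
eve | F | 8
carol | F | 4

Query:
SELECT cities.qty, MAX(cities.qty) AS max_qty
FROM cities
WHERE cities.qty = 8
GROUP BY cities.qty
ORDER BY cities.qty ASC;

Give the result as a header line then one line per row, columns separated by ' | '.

After WHERE (1 rows):
cities.owner | cities.tag | cities.qty
eve | F | 8
After GROUP BY (1 rows):
cities.qty | max_qty
8 | 8
After ORDER BY (1 rows):
cities.qty | max_qty
8 | 8

== RESULT ==
cities.qty | max_qty
8 | 8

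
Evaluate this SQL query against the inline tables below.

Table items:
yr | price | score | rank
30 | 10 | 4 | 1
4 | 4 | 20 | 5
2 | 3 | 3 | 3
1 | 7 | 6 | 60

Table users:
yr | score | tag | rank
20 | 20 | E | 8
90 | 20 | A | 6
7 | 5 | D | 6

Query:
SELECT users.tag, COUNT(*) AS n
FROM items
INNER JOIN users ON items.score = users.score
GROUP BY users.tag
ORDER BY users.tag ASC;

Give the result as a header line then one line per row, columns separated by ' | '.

After JOIN users (2 rows):
items.yr | items.price | items.score | items.rank | users.yr | users.score | users.tag | users.rank
4 | 4 | 20 | 5 | 20 | 20 | E | 8
4 | 4 | 20 | 5 | 90 | 20 | A | 6
After GROUP BY (2 rows):
users.tag | n
E | 1
A | 1
After ORDER BY (2 rows):
users.tag | n
A | 1
E | 1

== RESULT ==
users.tag | n
A | 1
E | 1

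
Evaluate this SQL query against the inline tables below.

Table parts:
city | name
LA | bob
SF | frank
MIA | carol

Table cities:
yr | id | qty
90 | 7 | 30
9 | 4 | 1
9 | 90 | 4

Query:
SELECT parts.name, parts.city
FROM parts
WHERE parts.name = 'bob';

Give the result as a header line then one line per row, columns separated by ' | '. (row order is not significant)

After WHERE (1 rows):
parts.city | parts.name
LA | bob
After SELECT (1 rows):
parts.name | parts.city
bob | LA

== RESULT ==
parts.name | parts.city
bob | LA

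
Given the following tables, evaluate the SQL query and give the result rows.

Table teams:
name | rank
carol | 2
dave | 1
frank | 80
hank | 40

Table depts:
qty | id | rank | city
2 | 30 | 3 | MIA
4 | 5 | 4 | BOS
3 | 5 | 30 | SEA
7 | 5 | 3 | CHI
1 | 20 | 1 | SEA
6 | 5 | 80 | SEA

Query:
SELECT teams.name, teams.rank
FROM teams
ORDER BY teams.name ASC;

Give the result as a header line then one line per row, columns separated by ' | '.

== RESULT ==
teams.name | teams.rank
carol | 2
dave | 1
frank | 80
hank | 40

Derivation:
After SELECT (4 rows):
teams.name | teams.rank
carol | 2
dave | 1
frank | 80
hank | 40
After ORDER BY (4 rows):
teams.name | teams.rank
carol | 2
dave | 1
frank | 80
hank | 40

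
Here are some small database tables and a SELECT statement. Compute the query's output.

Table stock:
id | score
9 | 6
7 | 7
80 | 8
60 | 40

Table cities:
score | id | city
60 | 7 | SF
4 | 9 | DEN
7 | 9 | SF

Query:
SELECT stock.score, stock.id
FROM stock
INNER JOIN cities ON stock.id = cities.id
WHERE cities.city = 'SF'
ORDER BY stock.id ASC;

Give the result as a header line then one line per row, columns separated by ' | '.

After JOIN cities (3 rows):
stock.id | stock.score | cities.score | cities.id | cities.city
9 | 6 | 4 | 9 | DEN
9 | 6 | 7 | 9 | SF
7 | 7 | 60 | 7 | SF
After WHERE (2 rows):
stock.id | stock.score | cities.score | cities.id | cities.city
9 | 6 | 7 | 9 | SF
7 | 7 | 60 | 7 | SF
After SELECT (2 rows):
stock.score | stock.id
6 | 9
7 | 7
After ORDER BY (2 rows):
stock.score | stock.id
7 | 7
6 | 9

== RESULT ==
stock.score | stock.id
7 | 7
6 | 9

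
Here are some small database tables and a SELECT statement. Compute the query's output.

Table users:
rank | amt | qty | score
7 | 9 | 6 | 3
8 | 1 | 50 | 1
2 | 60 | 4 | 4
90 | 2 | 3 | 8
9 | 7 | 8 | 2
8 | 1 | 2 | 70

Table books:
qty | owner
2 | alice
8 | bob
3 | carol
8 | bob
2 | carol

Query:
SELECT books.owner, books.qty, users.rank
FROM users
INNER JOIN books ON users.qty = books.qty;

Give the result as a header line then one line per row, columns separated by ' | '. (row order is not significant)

After JOIN books (5 rows):
users.rank | users.amt | users.qty | users.score | books.qty | books.owner
90 | 2 | 3 | 8 | 3 | carol
9 | 7 | 8 | 2 | 8 | bob
9 | 7 | 8 | 2 | 8 | bob
8 | 1 | 2 | 70 | 2 | alice
8 | 1 | 2 | 70 | 2 | carol
After SELECT (5 rows):
books.owner | books.qty | users.rank
carol | 3 | 90
bob | 8 | 9
bob | 8 | 9
alice | 2 | 8
carol | 2 | 8

== RESULT ==
books.owner | books.qty | users.rank
carol | 3 | 90
bob | 8 | 9
bob | 8 | 9
alice | 2 | 8
carol | 2 | 8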